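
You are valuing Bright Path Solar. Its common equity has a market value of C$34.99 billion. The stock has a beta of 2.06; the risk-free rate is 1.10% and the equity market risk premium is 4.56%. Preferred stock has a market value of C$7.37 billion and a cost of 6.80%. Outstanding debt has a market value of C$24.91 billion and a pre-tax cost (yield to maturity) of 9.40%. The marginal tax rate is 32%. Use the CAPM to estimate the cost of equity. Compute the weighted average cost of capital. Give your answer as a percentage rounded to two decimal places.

8.57%

Cost of equity via CAPM: Re = 1.1% + 2.06 × 4.56% = 10.4936%.
Total capital V = 34.99 + 7.37 + 24.91 = 67.27.
Equity: weight = 34.99/67.27 = 0.5201; cost = 10.4936%.
Preferred: weight = 7.37/67.27 = 0.1096; cost = 6.8%.
Debt: weight = 24.91/67.27 = 0.3703; after-tax cost = 9.4% × (1 − 32%) = 6.3920%.
WACC = 0.5201 × 10.4936% + 0.1096 × 6.8000% + 0.3703 × 6.3920% = 8.5701%.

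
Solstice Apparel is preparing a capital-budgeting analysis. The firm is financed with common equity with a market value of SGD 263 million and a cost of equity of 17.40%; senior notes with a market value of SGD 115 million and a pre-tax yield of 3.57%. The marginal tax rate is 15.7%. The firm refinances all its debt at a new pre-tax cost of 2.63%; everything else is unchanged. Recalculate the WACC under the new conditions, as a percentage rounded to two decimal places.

12.78%

After the change:
Total capital V = 263 + 115 = 378.
Equity: weight = 263/378 = 0.6958; cost = 17.4%.
Senior notes: weight = 115/378 = 0.3042; after-tax cost = 2.63% × (1 − 15.7%) = 2.2171%.
WACC = 0.6958 × 17.4000% + 0.3042 × 2.2171% = 12.7809%.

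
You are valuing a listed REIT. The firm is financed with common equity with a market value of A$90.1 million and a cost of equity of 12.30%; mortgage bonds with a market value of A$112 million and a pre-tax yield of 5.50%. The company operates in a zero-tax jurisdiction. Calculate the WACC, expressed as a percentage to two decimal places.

8.53%

Total capital V = 90.1 + 112 = 202.1.
Equity: weight = 90.1/202.1 = 0.4458; cost = 12.3%.
Mortgage bonds: weight = 112/202.1 = 0.5542; after-tax cost = 5.5% × (1 − 0%) = 5.5000%.
WACC = 0.4458 × 12.3000% + 0.5542 × 5.5000% = 8.5316%.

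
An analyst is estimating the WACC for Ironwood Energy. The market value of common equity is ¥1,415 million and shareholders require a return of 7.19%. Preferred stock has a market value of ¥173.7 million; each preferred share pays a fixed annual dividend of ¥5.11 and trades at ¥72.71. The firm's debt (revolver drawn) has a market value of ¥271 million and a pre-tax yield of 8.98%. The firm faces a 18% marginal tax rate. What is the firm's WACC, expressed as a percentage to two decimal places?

Cost of preferred: Rp = 5.11 / 72.71 = 7.0279%.
Total capital V = 1415 + 173.7 + 271 = 1859.7.
Equity: weight = 1415/1859.7 = 0.7609; cost = 7.19%.
Preferred: weight = 173.7/1859.7 = 0.0934; cost = 7.0279%.
Revolver drawn: weight = 271/1859.7 = 0.1457; after-tax cost = 8.98% × (1 − 18%) = 7.3636%.
WACC = 0.7609 × 7.1900% + 0.0934 × 7.0279% + 0.1457 × 7.3636% = 7.2002%.

7.20%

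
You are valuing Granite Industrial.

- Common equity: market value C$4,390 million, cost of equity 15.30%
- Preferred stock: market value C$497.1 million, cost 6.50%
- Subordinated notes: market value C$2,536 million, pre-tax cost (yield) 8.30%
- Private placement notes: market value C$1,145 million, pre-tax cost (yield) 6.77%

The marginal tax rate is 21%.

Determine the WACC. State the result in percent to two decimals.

10.87%

Total capital V = 4390 + 497.1 + 2536 + 1145 = 8568.1.
Equity: weight = 4390/8568.1 = 0.5124; cost = 15.3%.
Preferred: weight = 497.1/8568.1 = 0.0580; cost = 6.5%.
Subordinated notes: weight = 2536/8568.1 = 0.2960; after-tax cost = 8.3% × (1 − 21%) = 6.5570%.
Private placement notes: weight = 1145/8568.1 = 0.1336; after-tax cost = 6.77% × (1 − 21%) = 5.3483%.
WACC = 0.5124 × 15.3000% + 0.0580 × 6.5000% + 0.2960 × 6.5570% + 0.1336 × 5.3483% = 10.8718%.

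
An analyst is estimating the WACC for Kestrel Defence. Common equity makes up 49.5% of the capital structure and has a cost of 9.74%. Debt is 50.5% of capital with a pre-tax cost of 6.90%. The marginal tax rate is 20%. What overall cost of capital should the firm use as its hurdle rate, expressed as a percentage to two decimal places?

After-tax cost of debt = 6.9% × (1 − 20%) = 5.5200%.
WACC = 0.495 × 9.7400% + 0.505 × 5.5200% = 7.6089%.

7.61%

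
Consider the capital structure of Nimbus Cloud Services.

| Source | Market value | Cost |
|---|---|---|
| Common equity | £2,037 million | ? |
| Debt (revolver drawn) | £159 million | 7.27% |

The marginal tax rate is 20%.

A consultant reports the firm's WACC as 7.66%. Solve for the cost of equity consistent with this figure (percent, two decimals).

7.80%

Total capital V = 2037 + 159 = 2196.
Equity weight = 2037/2196 = 0.9276.
Revolver drawn weight = 159/2196 = 0.0724.
Debt contribution = 0.0724 × 7.27% × (1 − 20%) = 0.4211%.
Required equity contribution = 7.66% − 0.4211% = 7.2389%.
Re = 7.2389% / 0.9276 = 7.8039%.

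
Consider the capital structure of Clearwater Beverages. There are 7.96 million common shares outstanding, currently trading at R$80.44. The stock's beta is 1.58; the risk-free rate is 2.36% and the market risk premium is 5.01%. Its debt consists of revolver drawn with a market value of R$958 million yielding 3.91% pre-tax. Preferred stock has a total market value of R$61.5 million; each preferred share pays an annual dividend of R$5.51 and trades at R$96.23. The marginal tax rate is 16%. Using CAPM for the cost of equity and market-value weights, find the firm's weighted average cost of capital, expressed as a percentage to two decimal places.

Cost of equity via CAPM: Re = 2.36% + 1.58 × 5.01% = 10.2758%.
Cost of preferred: Rp = 5.51 / 96.23 = 5.7259%.
Market value of equity E = 80.44 × 7.96m = 640.3024m.
Total capital V = 640.3024 + 61.5 + 958 = 1659.8024.
Equity: weight = 640.3024/1659.8024 = 0.3858; cost = 10.2758%.
Preferred: weight = 61.5/1659.8024 = 0.0371; cost = 5.7259%.
Revolver drawn: weight = 958/1659.8024 = 0.5772; after-tax cost = 3.91% × (1 − 16%) = 3.2844%.
WACC = 0.3858 × 10.2758% + 0.0371 × 5.7259% + 0.5772 × 3.2844% = 6.0719%.

6.07%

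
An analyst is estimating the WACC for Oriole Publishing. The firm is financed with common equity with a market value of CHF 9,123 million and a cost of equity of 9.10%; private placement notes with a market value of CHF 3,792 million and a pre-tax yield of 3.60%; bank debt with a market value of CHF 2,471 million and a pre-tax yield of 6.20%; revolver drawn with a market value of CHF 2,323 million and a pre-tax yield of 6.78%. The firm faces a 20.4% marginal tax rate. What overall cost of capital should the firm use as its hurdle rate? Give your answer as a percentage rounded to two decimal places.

6.70%

Total capital V = 9123 + 3792 + 2471 + 2323 = 17709.
Equity: weight = 9123/17709 = 0.5152; cost = 9.1%.
Private placement notes: weight = 3792/17709 = 0.2141; after-tax cost = 3.6% × (1 − 20.4%) = 2.8656%.
Bank debt: weight = 2471/17709 = 0.1395; after-tax cost = 6.2% × (1 − 20.4%) = 4.9352%.
Revolver drawn: weight = 2323/17709 = 0.1312; after-tax cost = 6.78% × (1 − 20.4%) = 5.3969%.
WACC = 0.5152 × 9.1000% + 0.2141 × 2.8656% + 0.1395 × 4.9352% + 0.1312 × 5.3969% = 6.6981%.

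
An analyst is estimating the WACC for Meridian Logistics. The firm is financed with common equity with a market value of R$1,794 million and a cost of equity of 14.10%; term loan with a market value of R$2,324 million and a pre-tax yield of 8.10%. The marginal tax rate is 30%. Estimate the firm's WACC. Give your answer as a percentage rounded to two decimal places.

9.34%

Total capital V = 1794 + 2324 = 4118.
Equity: weight = 1794/4118 = 0.4356; cost = 14.1%.
Term loan: weight = 2324/4118 = 0.5644; after-tax cost = 8.1% × (1 − 30%) = 5.6700%.
WACC = 0.4356 × 14.1000% + 0.5644 × 5.6700% = 9.3425%.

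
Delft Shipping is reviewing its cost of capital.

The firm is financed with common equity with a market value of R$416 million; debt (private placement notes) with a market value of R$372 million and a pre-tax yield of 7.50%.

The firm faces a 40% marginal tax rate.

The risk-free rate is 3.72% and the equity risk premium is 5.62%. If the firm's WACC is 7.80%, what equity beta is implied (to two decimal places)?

Total capital V = 416 + 372 = 788.
Equity weight = 416/788 = 0.5279.
Private placement notes weight = 372/788 = 0.4721.
Debt contribution = 0.4721 × 7.5% × (1 − 40%) = 2.1244%.
Required equity contribution = 7.8% − 2.1244% = 5.6756%  ⇒  Re = 10.7510%.
CAPM: 10.7510% = 3.72% + β × 5.62%  ⇒  β = 1.2511.

1.25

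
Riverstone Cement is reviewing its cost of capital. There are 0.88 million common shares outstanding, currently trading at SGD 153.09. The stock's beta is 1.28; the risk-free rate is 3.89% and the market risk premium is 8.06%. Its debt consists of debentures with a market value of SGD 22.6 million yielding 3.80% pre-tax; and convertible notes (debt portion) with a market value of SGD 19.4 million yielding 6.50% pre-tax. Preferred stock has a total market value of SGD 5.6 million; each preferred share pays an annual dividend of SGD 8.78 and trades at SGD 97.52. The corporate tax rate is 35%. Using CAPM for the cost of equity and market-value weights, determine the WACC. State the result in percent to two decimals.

Cost of equity via CAPM: Re = 3.89% + 1.28 × 8.06% = 14.2068%.
Cost of preferred: Rp = 8.78 / 97.52 = 9.0033%.
Market value of equity E = 153.09 × 0.88m = 134.7192m.
Total capital V = 134.7192 + 5.6 + 22.6 + 19.4 = 182.3192.
Equity: weight = 134.7192/182.3192 = 0.7389; cost = 14.2068%.
Preferred: weight = 5.6/182.3192 = 0.0307; cost = 9.0033%.
Debentures: weight = 22.6/182.3192 = 0.1240; after-tax cost = 3.8% × (1 − 35%) = 2.4700%.
Convertible notes (debt portion): weight = 19.4/182.3192 = 0.1064; after-tax cost = 6.5% × (1 − 35%) = 4.2250%.
WACC = 0.7389 × 14.2068% + 0.0307 × 9.0033% + 0.1240 × 2.4700% + 0.1064 × 4.2250% = 11.5300%.

11.53%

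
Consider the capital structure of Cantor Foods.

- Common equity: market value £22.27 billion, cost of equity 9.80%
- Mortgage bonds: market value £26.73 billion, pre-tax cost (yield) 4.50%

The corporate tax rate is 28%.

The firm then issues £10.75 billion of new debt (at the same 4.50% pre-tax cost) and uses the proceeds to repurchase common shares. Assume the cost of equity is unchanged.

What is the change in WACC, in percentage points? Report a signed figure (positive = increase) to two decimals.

-1.44 pp

Current WACC:
Total capital V = 22.27 + 26.73 = 49.
Equity: weight = 22.27/49 = 0.4545; cost = 9.8%.
Mortgage bonds: weight = 26.73/49 = 0.5455; after-tax cost = 4.5% × (1 − 28%) = 3.2400%.
WACC = 0.4545 × 9.8000% + 0.5455 × 3.2400% = 6.2215%.
After the change:
Total capital V = 11.52 + 37.48 = 49.
Equity: weight = 11.52/49 = 0.2351; cost = 9.8%.
Mortgage bonds: weight = 37.48/49 = 0.7649; after-tax cost = 4.5% × (1 − 28%) = 3.2400%.
WACC = 0.2351 × 9.8000% + 0.7649 × 3.2400% = 4.7823%.
Change in WACC = 4.7823% − 6.2215% = -1.4392 pp.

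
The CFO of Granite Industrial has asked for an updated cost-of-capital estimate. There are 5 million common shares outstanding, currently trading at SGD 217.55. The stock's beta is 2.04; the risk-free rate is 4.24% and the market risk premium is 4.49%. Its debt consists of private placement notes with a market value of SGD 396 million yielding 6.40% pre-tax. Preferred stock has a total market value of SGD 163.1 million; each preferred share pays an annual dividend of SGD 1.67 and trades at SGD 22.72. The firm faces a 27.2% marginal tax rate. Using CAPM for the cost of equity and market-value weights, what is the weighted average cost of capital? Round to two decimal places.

Cost of equity via CAPM: Re = 4.24% + 2.04 × 4.49% = 13.3996%.
Cost of preferred: Rp = 1.67 / 22.72 = 7.3504%.
Market value of equity E = 217.55 × 5m = 1087.75m.
Total capital V = 1087.75 + 163.1 + 396 = 1646.85.
Equity: weight = 1087.75/1646.85 = 0.6605; cost = 13.3996%.
Preferred: weight = 163.1/1646.85 = 0.0990; cost = 7.3504%.
Private placement notes: weight = 396/1646.85 = 0.2405; after-tax cost = 6.4% × (1 − 27.2%) = 4.6592%.
WACC = 0.6605 × 13.3996% + 0.0990 × 7.3504% + 0.2405 × 4.6592% = 10.6988%.

10.70%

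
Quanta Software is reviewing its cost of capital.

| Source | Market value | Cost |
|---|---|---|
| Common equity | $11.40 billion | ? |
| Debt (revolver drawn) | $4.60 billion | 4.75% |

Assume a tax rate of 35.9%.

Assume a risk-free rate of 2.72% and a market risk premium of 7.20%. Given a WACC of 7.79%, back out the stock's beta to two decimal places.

0.97

Total capital V = 11.4 + 4.6 = 16.
Equity weight = 11.4/16 = 0.7125.
Revolver drawn weight = 4.6/16 = 0.2875.
Debt contribution = 0.2875 × 4.75% × (1 − 35.9%) = 0.8754%.
Required equity contribution = 7.79% − 0.8754% = 6.9146%  ⇒  Re = 9.7048%.
CAPM: 9.7048% = 2.72% + β × 7.2%  ⇒  β = 0.9701.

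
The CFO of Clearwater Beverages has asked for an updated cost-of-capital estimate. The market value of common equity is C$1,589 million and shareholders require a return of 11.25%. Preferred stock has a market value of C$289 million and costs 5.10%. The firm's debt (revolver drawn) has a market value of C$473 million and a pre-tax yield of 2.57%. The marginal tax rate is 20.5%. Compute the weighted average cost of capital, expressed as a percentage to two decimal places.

8.64%

Total capital V = 1589 + 289 + 473 = 2351.
Equity: weight = 1589/2351 = 0.6759; cost = 11.25%.
Preferred: weight = 289/2351 = 0.1229; cost = 5.1%.
Revolver drawn: weight = 473/2351 = 0.2012; after-tax cost = 2.57% × (1 − 20.5%) = 2.0431%.
WACC = 0.6759 × 11.2500% + 0.1229 × 5.1000% + 0.2012 × 2.0431% = 8.6417%.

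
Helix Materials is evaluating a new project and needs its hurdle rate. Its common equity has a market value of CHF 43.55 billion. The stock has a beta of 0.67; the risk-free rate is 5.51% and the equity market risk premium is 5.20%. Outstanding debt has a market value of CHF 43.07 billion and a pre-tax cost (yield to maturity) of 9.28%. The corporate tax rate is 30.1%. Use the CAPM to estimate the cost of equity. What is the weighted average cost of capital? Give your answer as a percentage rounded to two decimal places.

7.75%

Cost of equity via CAPM: Re = 5.51% + 0.67 × 5.2% = 8.9940%.
Total capital V = 43.55 + 43.07 = 86.62.
Equity: weight = 43.55/86.62 = 0.5028; cost = 8.994%.
Debt: weight = 43.07/86.62 = 0.4972; after-tax cost = 9.28% × (1 − 30.1%) = 6.4867%.
WACC = 0.5028 × 8.9940% + 0.4972 × 6.4867% = 7.7473%.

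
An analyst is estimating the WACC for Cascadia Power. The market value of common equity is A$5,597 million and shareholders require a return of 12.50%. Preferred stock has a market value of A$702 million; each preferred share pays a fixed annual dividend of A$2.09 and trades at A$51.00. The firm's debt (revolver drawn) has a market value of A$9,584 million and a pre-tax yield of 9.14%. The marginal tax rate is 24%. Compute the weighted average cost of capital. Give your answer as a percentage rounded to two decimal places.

8.78%

Cost of preferred: Rp = 2.09 / 51.0 = 4.0980%.
Total capital V = 5597 + 702 + 9584 = 15883.
Equity: weight = 5597/15883 = 0.3524; cost = 12.5%.
Preferred: weight = 702/15883 = 0.0442; cost = 4.098%.
Revolver drawn: weight = 9584/15883 = 0.6034; after-tax cost = 9.14% × (1 − 24%) = 6.9464%.
WACC = 0.3524 × 12.5000% + 0.0442 × 4.0980% + 0.6034 × 6.9464% = 8.7775%.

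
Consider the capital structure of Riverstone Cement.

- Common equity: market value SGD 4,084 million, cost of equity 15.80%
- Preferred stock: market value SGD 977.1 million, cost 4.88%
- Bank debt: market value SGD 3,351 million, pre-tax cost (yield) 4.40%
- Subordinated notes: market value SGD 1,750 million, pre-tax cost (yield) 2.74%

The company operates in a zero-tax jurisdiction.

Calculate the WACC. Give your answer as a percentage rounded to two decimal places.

Total capital V = 4084 + 977.1 + 3351 + 1750 = 10162.1.
Equity: weight = 4084/10162.1 = 0.4019; cost = 15.8%.
Preferred: weight = 977.1/10162.1 = 0.0962; cost = 4.88%.
Bank debt: weight = 3351/10162.1 = 0.3298; after-tax cost = 4.4% × (1 − 0%) = 4.4000%.
Subordinated notes: weight = 1750/10162.1 = 0.1722; after-tax cost = 2.74% × (1 − 0%) = 2.7400%.
WACC = 0.4019 × 15.8000% + 0.0962 × 4.8800% + 0.3298 × 4.4000% + 0.1722 × 2.7400% = 8.7418%.

8.74%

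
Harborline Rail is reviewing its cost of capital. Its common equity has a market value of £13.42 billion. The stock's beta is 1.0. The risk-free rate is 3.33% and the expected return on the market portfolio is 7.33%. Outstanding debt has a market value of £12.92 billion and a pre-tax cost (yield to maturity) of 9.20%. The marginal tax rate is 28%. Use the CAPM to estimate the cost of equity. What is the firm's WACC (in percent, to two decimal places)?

Market risk premium = 7.33% − 3.33% = 4.0%.
Cost of equity via CAPM: Re = 3.33% + 1.0 × 4.0% = 7.3300%.
Total capital V = 13.42 + 12.92 = 26.34.
Equity: weight = 13.42/26.34 = 0.5095; cost = 7.33%.
Debt: weight = 12.92/26.34 = 0.4905; after-tax cost = 9.2% × (1 − 28%) = 6.6240%.
WACC = 0.5095 × 7.3300% + 0.4905 × 6.6240% = 6.9837%.

6.98%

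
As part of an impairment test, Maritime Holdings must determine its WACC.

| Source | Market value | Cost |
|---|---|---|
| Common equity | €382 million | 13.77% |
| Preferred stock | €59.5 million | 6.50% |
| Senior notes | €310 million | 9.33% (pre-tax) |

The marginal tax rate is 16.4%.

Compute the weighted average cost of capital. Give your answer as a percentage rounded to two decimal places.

Total capital V = 382 + 59.5 + 310 = 751.5.
Equity: weight = 382/751.5 = 0.5083; cost = 13.77%.
Preferred: weight = 59.5/751.5 = 0.0792; cost = 6.5%.
Senior notes: weight = 310/751.5 = 0.4125; after-tax cost = 9.33% × (1 − 16.4%) = 7.7999%.
WACC = 0.5083 × 13.7700% + 0.0792 × 6.5000% + 0.4125 × 7.7999% = 10.7317%.

10.73%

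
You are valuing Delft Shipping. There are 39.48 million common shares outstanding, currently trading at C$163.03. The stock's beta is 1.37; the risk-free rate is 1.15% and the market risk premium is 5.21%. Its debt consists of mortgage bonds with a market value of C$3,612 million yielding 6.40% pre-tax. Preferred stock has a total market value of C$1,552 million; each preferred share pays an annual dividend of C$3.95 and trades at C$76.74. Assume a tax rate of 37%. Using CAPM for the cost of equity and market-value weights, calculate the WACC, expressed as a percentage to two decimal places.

6.54%

Cost of equity via CAPM: Re = 1.15% + 1.37 × 5.21% = 8.2877%.
Cost of preferred: Rp = 3.95 / 76.74 = 5.1473%.
Market value of equity E = 163.03 × 39.48m = 6436.4244m.
Total capital V = 6436.4244 + 1552 + 3612 = 11600.4244.
Equity: weight = 6436.4244/11600.4244 = 0.5548; cost = 8.2877%.
Preferred: weight = 1552/11600.4244 = 0.1338; cost = 5.1473%.
Mortgage bonds: weight = 3612/11600.4244 = 0.3114; after-tax cost = 6.4% × (1 − 37%) = 4.0320%.
WACC = 0.5548 × 8.2877% + 0.1338 × 5.1473% + 0.3114 × 4.0320% = 6.5425%.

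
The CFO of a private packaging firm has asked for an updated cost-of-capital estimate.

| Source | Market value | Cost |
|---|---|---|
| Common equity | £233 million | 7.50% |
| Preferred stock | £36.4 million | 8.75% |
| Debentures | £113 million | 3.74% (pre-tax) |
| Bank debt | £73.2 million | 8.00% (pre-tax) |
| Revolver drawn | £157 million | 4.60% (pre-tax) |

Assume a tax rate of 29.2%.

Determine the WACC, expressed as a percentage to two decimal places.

5.37%

Total capital V = 233 + 36.4 + 113 + 73.2 + 157 = 612.6.
Equity: weight = 233/612.6 = 0.3803; cost = 7.5%.
Preferred: weight = 36.4/612.6 = 0.0594; cost = 8.75%.
Debentures: weight = 113/612.6 = 0.1845; after-tax cost = 3.74% × (1 − 29.2%) = 2.6479%.
Bank debt: weight = 73.2/612.6 = 0.1195; after-tax cost = 8% × (1 − 29.2%) = 5.6640%.
Revolver drawn: weight = 157/612.6 = 0.2563; after-tax cost = 4.6% × (1 − 29.2%) = 3.2568%.
WACC = 0.3803 × 7.5000% + 0.0594 × 8.7500% + 0.1845 × 2.6479% + 0.1195 × 5.6640% + 0.2563 × 3.2568% = 5.3724%.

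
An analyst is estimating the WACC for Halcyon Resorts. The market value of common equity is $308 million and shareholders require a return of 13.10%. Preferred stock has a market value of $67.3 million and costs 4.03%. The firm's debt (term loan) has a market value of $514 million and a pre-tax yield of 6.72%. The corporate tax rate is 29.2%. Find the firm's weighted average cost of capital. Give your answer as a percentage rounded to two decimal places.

Total capital V = 308 + 67.3 + 514 = 889.3.
Equity: weight = 308/889.3 = 0.3463; cost = 13.1%.
Preferred: weight = 67.3/889.3 = 0.0757; cost = 4.03%.
Term loan: weight = 514/889.3 = 0.5780; after-tax cost = 6.72% × (1 − 29.2%) = 4.7578%.
WACC = 0.3463 × 13.1000% + 0.0757 × 4.0300% + 0.5780 × 4.7578% = 7.5919%.

7.59%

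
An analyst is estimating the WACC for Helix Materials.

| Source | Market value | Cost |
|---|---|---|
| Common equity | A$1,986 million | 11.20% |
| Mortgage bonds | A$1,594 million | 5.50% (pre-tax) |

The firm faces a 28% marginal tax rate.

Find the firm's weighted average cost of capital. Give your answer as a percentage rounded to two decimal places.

Total capital V = 1986 + 1594 = 3580.
Equity: weight = 1986/3580 = 0.5547; cost = 11.2%.
Mortgage bonds: weight = 1594/3580 = 0.4453; after-tax cost = 5.5% × (1 − 28%) = 3.9600%.
WACC = 0.5547 × 11.2000% + 0.4453 × 3.9600% = 7.9764%.

7.98%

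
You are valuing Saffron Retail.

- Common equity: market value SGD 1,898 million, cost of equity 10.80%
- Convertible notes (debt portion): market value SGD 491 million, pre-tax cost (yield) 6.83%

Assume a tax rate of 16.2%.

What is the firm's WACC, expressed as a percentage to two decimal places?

9.76%

Total capital V = 1898 + 491 = 2389.
Equity: weight = 1898/2389 = 0.7945; cost = 10.8%.
Convertible notes (debt portion): weight = 491/2389 = 0.2055; after-tax cost = 6.83% × (1 − 16.2%) = 5.7235%.
WACC = 0.7945 × 10.8000% + 0.2055 × 5.7235% = 9.7567%.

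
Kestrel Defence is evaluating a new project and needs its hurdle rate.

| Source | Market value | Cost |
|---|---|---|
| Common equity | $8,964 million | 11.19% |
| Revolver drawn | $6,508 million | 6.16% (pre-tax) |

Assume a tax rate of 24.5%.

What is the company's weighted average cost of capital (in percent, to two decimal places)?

8.44%

Total capital V = 8964 + 6508 = 15472.
Equity: weight = 8964/15472 = 0.5794; cost = 11.19%.
Revolver drawn: weight = 6508/15472 = 0.4206; after-tax cost = 6.16% × (1 − 24.5%) = 4.6508%.
WACC = 0.5794 × 11.1900% + 0.4206 × 4.6508% = 8.4394%.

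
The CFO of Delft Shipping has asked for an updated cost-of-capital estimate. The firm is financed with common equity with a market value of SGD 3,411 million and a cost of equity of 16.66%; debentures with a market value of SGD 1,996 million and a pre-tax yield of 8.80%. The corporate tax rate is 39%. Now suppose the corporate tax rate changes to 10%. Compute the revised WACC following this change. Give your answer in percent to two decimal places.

After the change:
Total capital V = 3411 + 1996 = 5407.
Equity: weight = 3411/5407 = 0.6308; cost = 16.66%.
Debentures: weight = 1996/5407 = 0.3692; after-tax cost = 8.8% × (1 − 10%) = 7.9200%.
WACC = 0.6308 × 16.6600% + 0.3692 × 7.9200% = 13.4336%.

13.43%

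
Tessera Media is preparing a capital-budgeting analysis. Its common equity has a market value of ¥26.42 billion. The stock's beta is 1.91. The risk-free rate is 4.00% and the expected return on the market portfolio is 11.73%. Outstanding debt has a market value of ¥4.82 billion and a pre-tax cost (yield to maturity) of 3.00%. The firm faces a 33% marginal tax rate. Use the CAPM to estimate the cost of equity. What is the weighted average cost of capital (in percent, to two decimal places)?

Market risk premium = 11.73% − 4.0% = 7.73%.
Cost of equity via CAPM: Re = 4.0% + 1.91 × 7.73% = 18.7643%.
Total capital V = 26.42 + 4.82 = 31.24.
Equity: weight = 26.42/31.24 = 0.8457; cost = 18.7643%.
Debt: weight = 4.82/31.24 = 0.1543; after-tax cost = 3% × (1 − 33%) = 2.0100%.
WACC = 0.8457 × 18.7643% + 0.1543 × 2.0100% = 16.1793%.

16.18%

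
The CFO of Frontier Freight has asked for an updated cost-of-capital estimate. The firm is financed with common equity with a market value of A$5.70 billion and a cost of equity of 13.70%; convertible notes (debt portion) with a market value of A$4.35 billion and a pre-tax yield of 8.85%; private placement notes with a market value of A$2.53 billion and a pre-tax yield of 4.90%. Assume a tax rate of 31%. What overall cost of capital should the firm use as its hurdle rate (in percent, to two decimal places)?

Total capital V = 5.7 + 4.35 + 2.53 = 12.58.
Equity: weight = 5.7/12.58 = 0.4531; cost = 13.7%.
Convertible notes (debt portion): weight = 4.35/12.58 = 0.3458; after-tax cost = 8.85% × (1 − 31%) = 6.1065%.
Private placement notes: weight = 2.53/12.58 = 0.2011; after-tax cost = 4.9% × (1 − 31%) = 3.3810%.
WACC = 0.4531 × 13.7000% + 0.3458 × 6.1065% + 0.2011 × 3.3810% = 8.9990%.

9.00%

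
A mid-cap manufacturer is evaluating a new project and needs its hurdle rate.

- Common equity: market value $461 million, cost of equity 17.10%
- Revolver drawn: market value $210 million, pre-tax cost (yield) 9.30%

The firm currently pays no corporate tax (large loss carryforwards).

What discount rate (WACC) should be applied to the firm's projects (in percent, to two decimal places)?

Total capital V = 461 + 210 = 671.
Equity: weight = 461/671 = 0.6870; cost = 17.1%.
Revolver drawn: weight = 210/671 = 0.3130; after-tax cost = 9.3% × (1 − 0%) = 9.3000%.
WACC = 0.6870 × 17.1000% + 0.3130 × 9.3000% = 14.6589%.

14.66%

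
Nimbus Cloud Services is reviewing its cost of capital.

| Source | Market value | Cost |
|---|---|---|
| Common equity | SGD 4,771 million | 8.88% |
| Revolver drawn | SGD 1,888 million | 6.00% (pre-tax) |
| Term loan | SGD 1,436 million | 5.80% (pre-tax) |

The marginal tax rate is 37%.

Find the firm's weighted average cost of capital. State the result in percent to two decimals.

Total capital V = 4771 + 1888 + 1436 = 8095.
Equity: weight = 4771/8095 = 0.5894; cost = 8.88%.
Revolver drawn: weight = 1888/8095 = 0.2332; after-tax cost = 6% × (1 − 37%) = 3.7800%.
Term loan: weight = 1436/8095 = 0.1774; after-tax cost = 5.8% × (1 − 37%) = 3.6540%.
WACC = 0.5894 × 8.8800% + 0.2332 × 3.7800% + 0.1774 × 3.6540% = 6.7635%.

6.76%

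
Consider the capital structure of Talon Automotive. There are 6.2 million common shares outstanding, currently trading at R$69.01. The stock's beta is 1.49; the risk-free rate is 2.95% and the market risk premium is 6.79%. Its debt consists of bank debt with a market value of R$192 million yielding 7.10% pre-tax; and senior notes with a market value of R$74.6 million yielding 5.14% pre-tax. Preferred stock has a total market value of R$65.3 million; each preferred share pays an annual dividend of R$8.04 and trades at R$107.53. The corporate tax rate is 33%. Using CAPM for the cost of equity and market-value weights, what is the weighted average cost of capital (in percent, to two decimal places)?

Cost of equity via CAPM: Re = 2.95% + 1.49 × 6.79% = 13.0671%.
Cost of preferred: Rp = 8.04 / 107.53 = 7.4770%.
Market value of equity E = 69.01 × 6.2m = 427.862m.
Total capital V = 427.862 + 65.3 + 192 + 74.6 = 759.762.
Equity: weight = 427.862/759.762 = 0.5632; cost = 13.0671%.
Preferred: weight = 65.3/759.762 = 0.0859; cost = 7.477%.
Bank debt: weight = 192/759.762 = 0.2527; after-tax cost = 7.1% × (1 − 33%) = 4.7570%.
Senior notes: weight = 74.6/759.762 = 0.0982; after-tax cost = 5.14% × (1 − 33%) = 3.4438%.
WACC = 0.5632 × 13.0671% + 0.0859 × 7.4770% + 0.2527 × 4.7570% + 0.0982 × 3.4438% = 9.5417%.

9.54%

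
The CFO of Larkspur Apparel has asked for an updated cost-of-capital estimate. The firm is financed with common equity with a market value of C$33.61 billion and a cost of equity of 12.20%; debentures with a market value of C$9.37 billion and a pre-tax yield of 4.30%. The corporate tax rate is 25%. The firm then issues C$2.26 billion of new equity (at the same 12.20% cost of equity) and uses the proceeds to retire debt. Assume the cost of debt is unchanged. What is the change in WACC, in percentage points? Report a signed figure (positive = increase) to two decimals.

Current WACC:
Total capital V = 33.61 + 9.37 = 42.98.
Equity: weight = 33.61/42.98 = 0.7820; cost = 12.2%.
Debentures: weight = 9.37/42.98 = 0.2180; after-tax cost = 4.3% × (1 − 25%) = 3.2250%.
WACC = 0.7820 × 12.2000% + 0.2180 × 3.2250% = 10.2434%.
After the change:
Total capital V = 35.87 + 7.11 = 42.98.
Equity: weight = 35.87/42.98 = 0.8346; cost = 12.2%.
Debentures: weight = 7.11/42.98 = 0.1654; after-tax cost = 4.3% × (1 − 25%) = 3.2250%.
WACC = 0.8346 × 12.2000% + 0.1654 × 3.2250% = 10.7153%.
Change in WACC = 10.7153% − 10.2434% = 0.4719 pp.

+0.47 pp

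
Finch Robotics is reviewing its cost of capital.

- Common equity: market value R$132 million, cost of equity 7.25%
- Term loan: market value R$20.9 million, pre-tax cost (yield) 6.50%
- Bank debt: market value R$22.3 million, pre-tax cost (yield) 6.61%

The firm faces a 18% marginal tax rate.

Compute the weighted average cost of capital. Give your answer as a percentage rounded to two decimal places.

Total capital V = 132 + 20.9 + 22.3 = 175.2.
Equity: weight = 132/175.2 = 0.7534; cost = 7.25%.
Term loan: weight = 20.9/175.2 = 0.1193; after-tax cost = 6.5% × (1 − 18%) = 5.3300%.
Bank debt: weight = 22.3/175.2 = 0.1273; after-tax cost = 6.61% × (1 − 18%) = 5.4202%.
WACC = 0.7534 × 7.2500% + 0.1193 × 5.3300% + 0.1273 × 5.4202% = 6.7881%.

6.79%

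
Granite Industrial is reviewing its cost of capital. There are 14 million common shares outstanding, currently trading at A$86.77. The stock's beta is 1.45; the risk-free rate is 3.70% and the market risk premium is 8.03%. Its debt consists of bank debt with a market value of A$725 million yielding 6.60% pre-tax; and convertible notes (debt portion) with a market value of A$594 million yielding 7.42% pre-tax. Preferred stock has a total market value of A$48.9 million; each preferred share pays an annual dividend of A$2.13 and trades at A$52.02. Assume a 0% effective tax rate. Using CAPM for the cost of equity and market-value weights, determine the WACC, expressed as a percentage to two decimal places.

Cost of equity via CAPM: Re = 3.7% + 1.45 × 8.03% = 15.3435%.
Cost of preferred: Rp = 2.13 / 52.02 = 4.0946%.
Market value of equity E = 86.77 × 14m = 1214.78m.
Total capital V = 1214.78 + 48.9 + 725 + 594 = 2582.68.
Equity: weight = 1214.78/2582.68 = 0.4704; cost = 15.3435%.
Preferred: weight = 48.9/2582.68 = 0.0189; cost = 4.0946%.
Bank debt: weight = 725/2582.68 = 0.2807; after-tax cost = 6.6% × (1 − 0%) = 6.6000%.
Convertible notes (debt portion): weight = 594/2582.68 = 0.2300; after-tax cost = 7.42% × (1 − 0%) = 7.4200%.
WACC = 0.4704 × 15.3435% + 0.0189 × 4.0946% + 0.2807 × 6.6000% + 0.2300 × 7.4200% = 10.8537%.

10.85%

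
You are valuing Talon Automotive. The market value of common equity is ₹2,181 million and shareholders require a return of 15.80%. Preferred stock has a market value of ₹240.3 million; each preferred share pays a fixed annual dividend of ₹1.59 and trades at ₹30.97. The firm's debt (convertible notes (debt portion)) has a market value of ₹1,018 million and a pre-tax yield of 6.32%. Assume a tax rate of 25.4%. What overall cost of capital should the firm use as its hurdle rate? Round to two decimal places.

11.77%

Cost of preferred: Rp = 1.59 / 30.97 = 5.1340%.
Total capital V = 2181 + 240.3 + 1018 = 3439.3.
Equity: weight = 2181/3439.3 = 0.6341; cost = 15.8%.
Preferred: weight = 240.3/3439.3 = 0.0699; cost = 5.134%.
Convertible notes (debt portion): weight = 1018/3439.3 = 0.2960; after-tax cost = 6.32% × (1 − 25.4%) = 4.7147%.
WACC = 0.6341 × 15.8000% + 0.0699 × 5.1340% + 0.2960 × 4.7147% = 11.7736%.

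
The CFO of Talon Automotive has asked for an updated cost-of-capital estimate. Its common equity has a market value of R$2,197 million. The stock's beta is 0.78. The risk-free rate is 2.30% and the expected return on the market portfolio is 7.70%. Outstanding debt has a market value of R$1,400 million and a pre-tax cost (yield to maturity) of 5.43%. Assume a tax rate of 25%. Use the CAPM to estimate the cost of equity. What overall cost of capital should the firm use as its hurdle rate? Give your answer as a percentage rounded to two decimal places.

Market risk premium = 7.7% − 2.3% = 5.4%.
Cost of equity via CAPM: Re = 2.3% + 0.78 × 5.4% = 6.5120%.
Total capital V = 2197 + 1400 = 3597.
Equity: weight = 2197/3597 = 0.6108; cost = 6.512%.
Debt: weight = 1400/3597 = 0.3892; after-tax cost = 5.43% × (1 − 25%) = 4.0725%.
WACC = 0.6108 × 6.5120% + 0.3892 × 4.0725% = 5.5625%.

5.56%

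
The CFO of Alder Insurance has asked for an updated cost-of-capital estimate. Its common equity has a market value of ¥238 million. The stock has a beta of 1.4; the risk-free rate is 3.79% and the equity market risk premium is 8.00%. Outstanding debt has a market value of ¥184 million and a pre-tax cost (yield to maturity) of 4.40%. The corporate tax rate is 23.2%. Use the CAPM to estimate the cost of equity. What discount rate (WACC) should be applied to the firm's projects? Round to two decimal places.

Cost of equity via CAPM: Re = 3.79% + 1.4 × 8.0% = 14.9900%.
Total capital V = 238 + 184 = 422.
Equity: weight = 238/422 = 0.5640; cost = 14.99%.
Debt: weight = 184/422 = 0.4360; after-tax cost = 4.4% × (1 − 23.2%) = 3.3792%.
WACC = 0.5640 × 14.9900% + 0.4360 × 3.3792% = 9.9275%.

9.93%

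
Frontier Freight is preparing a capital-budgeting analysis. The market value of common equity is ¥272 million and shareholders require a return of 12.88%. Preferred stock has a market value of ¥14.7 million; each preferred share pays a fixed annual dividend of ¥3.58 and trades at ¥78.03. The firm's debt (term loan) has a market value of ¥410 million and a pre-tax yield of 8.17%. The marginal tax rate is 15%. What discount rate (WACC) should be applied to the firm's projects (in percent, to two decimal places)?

Cost of preferred: Rp = 3.58 / 78.03 = 4.5880%.
Total capital V = 272 + 14.7 + 410 = 696.7.
Equity: weight = 272/696.7 = 0.3904; cost = 12.88%.
Preferred: weight = 14.7/696.7 = 0.0211; cost = 4.588%.
Term loan: weight = 410/696.7 = 0.5885; after-tax cost = 8.17% × (1 − 15%) = 6.9445%.
WACC = 0.3904 × 12.8800% + 0.0211 × 4.5880% + 0.5885 × 6.9445% = 9.2121%.

9.21%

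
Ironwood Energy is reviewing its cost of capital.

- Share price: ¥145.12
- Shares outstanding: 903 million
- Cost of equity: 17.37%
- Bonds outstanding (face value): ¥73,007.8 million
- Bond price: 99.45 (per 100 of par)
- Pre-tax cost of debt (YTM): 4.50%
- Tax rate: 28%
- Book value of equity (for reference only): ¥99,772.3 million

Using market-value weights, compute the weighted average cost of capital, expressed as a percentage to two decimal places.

Market value of equity E = 145.12 × 903m = 131043.36m. Market value of debt D = 73007.8m × 99.45/100 = 72606.2571m.
Total capital V = 131043.36 + 72606.2571 = 203649.6171.
Equity: weight = 131043.36/203649.6171 = 0.6435; cost = 17.37%.
Bonds outstanding: weight = 72606.2571/203649.6171 = 0.3565; after-tax cost = 4.5% × (1 − 28%) = 3.2400%.
WACC = 0.6435 × 17.3700% + 0.3565 × 3.2400% = 12.3323%.

12.33%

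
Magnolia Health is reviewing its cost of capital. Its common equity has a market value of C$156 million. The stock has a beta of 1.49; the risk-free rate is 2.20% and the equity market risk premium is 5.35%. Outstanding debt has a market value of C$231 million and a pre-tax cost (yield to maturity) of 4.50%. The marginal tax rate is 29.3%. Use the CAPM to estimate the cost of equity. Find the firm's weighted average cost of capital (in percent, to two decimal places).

Cost of equity via CAPM: Re = 2.2% + 1.49 × 5.35% = 10.1715%.
Total capital V = 156 + 231 = 387.
Equity: weight = 156/387 = 0.4031; cost = 10.1715%.
Debt: weight = 231/387 = 0.5969; after-tax cost = 4.5% × (1 − 29.3%) = 3.1815%.
WACC = 0.4031 × 10.1715% + 0.5969 × 3.1815% = 5.9992%.

6.00%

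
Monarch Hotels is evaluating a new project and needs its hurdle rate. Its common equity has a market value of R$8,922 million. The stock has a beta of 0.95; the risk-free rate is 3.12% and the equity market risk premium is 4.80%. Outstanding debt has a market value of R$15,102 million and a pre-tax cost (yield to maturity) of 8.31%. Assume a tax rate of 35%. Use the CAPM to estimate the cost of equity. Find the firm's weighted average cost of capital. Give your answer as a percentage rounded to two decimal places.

Cost of equity via CAPM: Re = 3.12% + 0.95 × 4.8% = 7.6800%.
Total capital V = 8922 + 15102 = 24024.
Equity: weight = 8922/24024 = 0.3714; cost = 7.68%.
Debt: weight = 15102/24024 = 0.6286; after-tax cost = 8.31% × (1 − 35%) = 5.4015%.
WACC = 0.3714 × 7.6800% + 0.6286 × 5.4015% = 6.2477%.

6.25%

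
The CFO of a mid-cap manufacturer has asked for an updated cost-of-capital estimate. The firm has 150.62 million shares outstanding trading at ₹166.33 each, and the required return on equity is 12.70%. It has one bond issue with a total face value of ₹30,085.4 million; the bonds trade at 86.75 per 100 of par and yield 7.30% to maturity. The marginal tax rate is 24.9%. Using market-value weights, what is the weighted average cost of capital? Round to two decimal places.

9.02%

Market value of equity E = 166.33 × 150.62m = 25052.6246m. Market value of debt D = 30085.4m × 86.75/100 = 26099.0845m.
Total capital V = 25052.6246 + 26099.0845 = 51151.7091.
Equity: weight = 25052.6246/51151.7091 = 0.4898; cost = 12.7%.
Bonds outstanding: weight = 26099.0845/51151.7091 = 0.5102; after-tax cost = 7.3% × (1 − 24.9%) = 5.4823%.
WACC = 0.4898 × 12.7000% + 0.5102 × 5.4823% = 9.0173%.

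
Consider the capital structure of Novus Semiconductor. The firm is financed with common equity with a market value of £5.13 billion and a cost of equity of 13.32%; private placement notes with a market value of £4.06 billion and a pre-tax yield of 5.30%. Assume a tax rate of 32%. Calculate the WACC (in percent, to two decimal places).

9.03%

Total capital V = 5.13 + 4.06 = 9.19.
Equity: weight = 5.13/9.19 = 0.5582; cost = 13.32%.
Private placement notes: weight = 4.06/9.19 = 0.4418; after-tax cost = 5.3% × (1 − 32%) = 3.6040%.
WACC = 0.5582 × 13.3200% + 0.4418 × 3.6040% = 9.0276%.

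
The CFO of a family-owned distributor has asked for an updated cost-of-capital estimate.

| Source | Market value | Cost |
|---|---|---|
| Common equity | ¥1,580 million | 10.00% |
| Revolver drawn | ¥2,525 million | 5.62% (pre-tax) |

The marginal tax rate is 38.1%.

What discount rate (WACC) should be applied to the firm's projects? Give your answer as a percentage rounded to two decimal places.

Total capital V = 1580 + 2525 = 4105.
Equity: weight = 1580/4105 = 0.3849; cost = 10%.
Revolver drawn: weight = 2525/4105 = 0.6151; after-tax cost = 5.62% × (1 − 38.1%) = 3.4788%.
WACC = 0.3849 × 10.0000% + 0.6151 × 3.4788% = 5.9888%.

5.99%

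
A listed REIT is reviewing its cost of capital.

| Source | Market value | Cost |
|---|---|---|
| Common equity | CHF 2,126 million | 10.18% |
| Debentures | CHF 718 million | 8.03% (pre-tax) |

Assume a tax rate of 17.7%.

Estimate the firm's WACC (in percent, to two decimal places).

9.28%

Total capital V = 2126 + 718 = 2844.
Equity: weight = 2126/2844 = 0.7475; cost = 10.18%.
Debentures: weight = 718/2844 = 0.2525; after-tax cost = 8.03% × (1 − 17.7%) = 6.6087%.
WACC = 0.7475 × 10.1800% + 0.2525 × 6.6087% = 9.2784%.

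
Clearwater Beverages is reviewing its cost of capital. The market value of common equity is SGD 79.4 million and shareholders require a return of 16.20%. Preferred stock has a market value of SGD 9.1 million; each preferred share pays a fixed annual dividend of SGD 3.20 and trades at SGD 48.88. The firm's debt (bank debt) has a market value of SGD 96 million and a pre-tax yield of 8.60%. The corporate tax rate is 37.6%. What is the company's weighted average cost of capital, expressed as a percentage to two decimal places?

Cost of preferred: Rp = 3.2 / 48.88 = 6.5466%.
Total capital V = 79.4 + 9.1 + 96 = 184.5.
Equity: weight = 79.4/184.5 = 0.4304; cost = 16.2%.
Preferred: weight = 9.1/184.5 = 0.0493; cost = 6.5466%.
Bank debt: weight = 96/184.5 = 0.5203; after-tax cost = 8.6% × (1 − 37.6%) = 5.3664%.
WACC = 0.4304 × 16.2000% + 0.0493 × 6.5466% + 0.5203 × 5.3664% = 10.0869%.

10.09%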